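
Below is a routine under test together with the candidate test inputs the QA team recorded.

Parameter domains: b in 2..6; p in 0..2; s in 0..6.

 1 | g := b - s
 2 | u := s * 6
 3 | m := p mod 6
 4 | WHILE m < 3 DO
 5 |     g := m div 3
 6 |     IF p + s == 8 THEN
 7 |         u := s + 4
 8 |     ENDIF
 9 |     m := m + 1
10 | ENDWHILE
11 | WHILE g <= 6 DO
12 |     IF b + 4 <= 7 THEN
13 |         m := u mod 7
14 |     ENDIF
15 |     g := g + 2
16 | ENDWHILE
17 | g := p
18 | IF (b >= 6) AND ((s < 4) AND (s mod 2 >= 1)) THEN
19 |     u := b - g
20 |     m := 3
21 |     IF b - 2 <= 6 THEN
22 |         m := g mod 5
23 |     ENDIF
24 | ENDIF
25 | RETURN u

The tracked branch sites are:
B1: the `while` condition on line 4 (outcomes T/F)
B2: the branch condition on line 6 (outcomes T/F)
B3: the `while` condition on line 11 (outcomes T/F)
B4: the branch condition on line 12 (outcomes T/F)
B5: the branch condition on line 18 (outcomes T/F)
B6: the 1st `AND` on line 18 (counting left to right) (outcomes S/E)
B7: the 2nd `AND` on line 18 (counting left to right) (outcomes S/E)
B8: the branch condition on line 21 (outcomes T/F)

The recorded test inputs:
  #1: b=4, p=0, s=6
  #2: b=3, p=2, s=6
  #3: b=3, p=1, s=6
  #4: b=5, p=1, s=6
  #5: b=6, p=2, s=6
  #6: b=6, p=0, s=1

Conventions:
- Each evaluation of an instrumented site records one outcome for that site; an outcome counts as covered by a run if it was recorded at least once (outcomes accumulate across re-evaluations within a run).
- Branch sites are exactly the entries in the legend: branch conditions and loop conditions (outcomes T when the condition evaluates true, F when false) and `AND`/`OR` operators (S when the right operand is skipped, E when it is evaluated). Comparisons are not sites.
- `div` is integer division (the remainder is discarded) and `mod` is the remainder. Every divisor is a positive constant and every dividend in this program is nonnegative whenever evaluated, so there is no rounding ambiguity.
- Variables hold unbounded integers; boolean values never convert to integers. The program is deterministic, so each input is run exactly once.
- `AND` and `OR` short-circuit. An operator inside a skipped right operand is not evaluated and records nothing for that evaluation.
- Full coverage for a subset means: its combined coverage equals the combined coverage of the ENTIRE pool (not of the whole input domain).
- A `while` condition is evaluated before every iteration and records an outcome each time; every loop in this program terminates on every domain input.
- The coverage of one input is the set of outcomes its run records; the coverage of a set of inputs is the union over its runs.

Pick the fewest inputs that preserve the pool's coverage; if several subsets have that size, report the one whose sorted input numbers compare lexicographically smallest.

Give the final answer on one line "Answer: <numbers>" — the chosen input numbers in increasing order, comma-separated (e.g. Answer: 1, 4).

run #1 (b=4, p=0, s=6) records B1=T, B1=F, B2=F, B3=T, B3=F, B4=F, B5=F, B6=S
run #2 (b=3, p=2, s=6) records B1=T, B1=F, B2=T, B3=T, B3=F, B4=T, B5=F, B6=S
run #3 (b=3, p=1, s=6) records B1=T, B1=F, B2=F, B3=T, B3=F, B4=T, B5=F, B6=S
run #4 (b=5, p=1, s=6) records B1=T, B1=F, B2=F, B3=T, B3=F, B4=F, B5=F, B6=S
run #5 (b=6, p=2, s=6) records B1=T, B1=F, B2=T, B3=T, B3=F, B4=F, B5=F, B6=E, B7=S
run #6 (b=6, p=0, s=1) records B1=T, B1=F, B2=F, B3=T, B3=F, B4=F, B5=T, B6=E, B7=E, B8=T
together the pool reaches 15 outcomes: B1=T, B1=F, B2=T, B2=F, B3=T, B3=F, B4=T, B4=F, B5=T, B5=F, B6=S, B6=E, B7=S, B7=E, B8=T
size 1 is not enough: best union over all size-1 subsets is 10/15
size 2 is not enough: best union over all size-2 subsets is 14/15
at size 3, {2, 5, 6} reaches all 15 outcomes; every lexicographically earlier size-3 subset fails

Answer: 2, 5, 6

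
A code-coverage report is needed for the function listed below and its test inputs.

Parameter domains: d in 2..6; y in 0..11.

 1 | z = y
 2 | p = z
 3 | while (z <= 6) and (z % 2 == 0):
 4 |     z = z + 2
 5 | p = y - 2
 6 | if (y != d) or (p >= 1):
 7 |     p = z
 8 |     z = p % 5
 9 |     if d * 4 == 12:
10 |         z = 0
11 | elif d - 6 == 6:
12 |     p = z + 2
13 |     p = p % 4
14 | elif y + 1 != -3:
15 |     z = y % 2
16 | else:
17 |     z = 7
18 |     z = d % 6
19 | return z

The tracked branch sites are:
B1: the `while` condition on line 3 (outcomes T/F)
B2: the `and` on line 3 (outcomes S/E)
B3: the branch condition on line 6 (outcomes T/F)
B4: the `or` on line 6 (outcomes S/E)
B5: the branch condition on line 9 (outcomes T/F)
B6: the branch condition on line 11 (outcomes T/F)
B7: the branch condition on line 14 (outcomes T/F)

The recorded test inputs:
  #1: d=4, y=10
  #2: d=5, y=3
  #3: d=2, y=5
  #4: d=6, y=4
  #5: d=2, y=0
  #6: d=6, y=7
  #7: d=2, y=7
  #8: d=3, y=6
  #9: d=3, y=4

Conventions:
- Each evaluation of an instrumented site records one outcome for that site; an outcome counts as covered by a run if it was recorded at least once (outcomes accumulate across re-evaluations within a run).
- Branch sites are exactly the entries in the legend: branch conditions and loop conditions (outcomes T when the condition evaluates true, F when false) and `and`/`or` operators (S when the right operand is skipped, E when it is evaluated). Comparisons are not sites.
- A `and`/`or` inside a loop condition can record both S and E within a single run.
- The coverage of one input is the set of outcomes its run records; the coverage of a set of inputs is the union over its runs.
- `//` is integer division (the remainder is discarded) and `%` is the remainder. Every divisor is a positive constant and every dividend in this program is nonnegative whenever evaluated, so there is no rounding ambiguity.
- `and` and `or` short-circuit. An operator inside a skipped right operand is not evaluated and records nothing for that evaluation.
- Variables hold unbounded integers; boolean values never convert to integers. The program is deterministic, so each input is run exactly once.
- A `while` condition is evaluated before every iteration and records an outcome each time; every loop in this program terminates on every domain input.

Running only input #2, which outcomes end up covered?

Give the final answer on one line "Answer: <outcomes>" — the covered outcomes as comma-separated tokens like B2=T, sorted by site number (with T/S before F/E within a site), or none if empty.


Running input #2 (d=5, y=3), event by event:
  B2->E, B1->F, B4->S, B3->T, B5->F
as a set, this run covers: B1=F, B2=E, B3=T, B4=S, B5=F
Answer: B1=F, B2=E, B3=T, B4=S, B5=F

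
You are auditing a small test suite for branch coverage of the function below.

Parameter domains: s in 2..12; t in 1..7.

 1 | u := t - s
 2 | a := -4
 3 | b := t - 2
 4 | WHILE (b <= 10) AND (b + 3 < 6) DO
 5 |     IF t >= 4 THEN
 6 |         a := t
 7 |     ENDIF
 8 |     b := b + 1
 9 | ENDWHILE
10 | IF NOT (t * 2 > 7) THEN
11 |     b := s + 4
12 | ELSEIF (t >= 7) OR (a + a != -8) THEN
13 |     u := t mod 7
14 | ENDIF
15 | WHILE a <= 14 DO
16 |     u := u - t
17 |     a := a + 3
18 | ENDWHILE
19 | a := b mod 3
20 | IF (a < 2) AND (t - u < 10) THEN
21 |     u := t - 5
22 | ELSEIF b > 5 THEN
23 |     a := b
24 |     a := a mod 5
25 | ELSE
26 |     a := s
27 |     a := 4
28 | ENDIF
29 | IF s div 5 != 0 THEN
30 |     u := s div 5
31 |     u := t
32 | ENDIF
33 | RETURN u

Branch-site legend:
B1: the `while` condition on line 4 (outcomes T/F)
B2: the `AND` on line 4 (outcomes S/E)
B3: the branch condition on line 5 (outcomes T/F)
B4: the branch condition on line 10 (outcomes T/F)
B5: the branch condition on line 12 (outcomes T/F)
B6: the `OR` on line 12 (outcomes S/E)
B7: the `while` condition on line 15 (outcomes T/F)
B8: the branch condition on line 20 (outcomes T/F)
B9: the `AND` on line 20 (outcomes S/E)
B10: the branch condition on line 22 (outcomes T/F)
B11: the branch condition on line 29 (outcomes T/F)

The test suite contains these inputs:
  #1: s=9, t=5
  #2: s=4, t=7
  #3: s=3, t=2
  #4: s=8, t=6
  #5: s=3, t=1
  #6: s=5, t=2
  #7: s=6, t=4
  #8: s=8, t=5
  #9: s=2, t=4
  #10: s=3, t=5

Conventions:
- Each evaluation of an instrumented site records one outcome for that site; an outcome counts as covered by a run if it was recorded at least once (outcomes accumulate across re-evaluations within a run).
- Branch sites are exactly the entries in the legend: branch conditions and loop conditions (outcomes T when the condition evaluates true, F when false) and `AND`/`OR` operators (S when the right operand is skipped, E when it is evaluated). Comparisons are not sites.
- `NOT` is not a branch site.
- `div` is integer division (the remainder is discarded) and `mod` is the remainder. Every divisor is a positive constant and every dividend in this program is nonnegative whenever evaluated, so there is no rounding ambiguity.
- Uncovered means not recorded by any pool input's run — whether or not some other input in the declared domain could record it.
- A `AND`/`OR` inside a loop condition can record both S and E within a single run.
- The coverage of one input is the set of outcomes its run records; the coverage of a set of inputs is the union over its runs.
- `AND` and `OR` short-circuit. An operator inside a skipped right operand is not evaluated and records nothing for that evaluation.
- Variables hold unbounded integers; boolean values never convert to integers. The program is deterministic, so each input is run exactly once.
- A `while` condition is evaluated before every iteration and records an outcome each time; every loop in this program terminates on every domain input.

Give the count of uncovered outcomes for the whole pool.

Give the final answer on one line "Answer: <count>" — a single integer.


test 1 (s=9, t=5) fires B2->E, B1->F, B4->F, B6->E, B5->F, B7->T, B7->T, B7->T, B7->T, B7->T, B7->T, B7->T, B7->F, B9->E, ...; hits B1=F, B2=E, B4=F, B5=F, B6=E, B7=T, B7=F, B8=F, B9=E, B10=F, B11=T
test 2 (s=4, t=7) fires B2->E, B1->F, B4->F, B6->S, B5->T, B7->T, B7->T, B7->T, B7->T, B7->T, B7->T, B7->T, B7->F, B9->S, ...; hits B1=F, B2=E, B4=F, B5=T, B6=S, B7=T, B7=F, B8=F, B9=S, B10=F, B11=F
test 3 (s=3, t=2) fires B2->E, B1->T, B3->F, B2->E, B1->T, B3->F, B2->E, B1->T, B3->F, B2->E, B1->F, B4->T, B7->T, B7->T, ...; hits B1=T, B1=F, B2=E, B3=F, B4=T, B7=T, B7=F, B8=F, B9=E, B10=T, B11=F
test 4 (s=8, t=6) fires B2->E, B1->F, B4->F, B6->E, B5->F, B7->T, B7->T, B7->T, B7->T, B7->T, B7->T, B7->T, B7->F, B9->E, ...; hits B1=F, B2=E, B4=F, B5=F, B6=E, B7=T, B7=F, B8=F, B9=E, B10=F, B11=T
test 5 (s=3, t=1) fires B2->E, B1->T, B3->F, B2->E, B1->T, B3->F, B2->E, B1->T, B3->F, B2->E, B1->T, B3->F, B2->E, B1->F, ...; hits B1=T, B1=F, B2=E, B3=F, B4=T, B7=T, B7=F, B8=F, B9=E, B10=T, B11=F
test 6 (s=5, t=2) fires B2->E, B1->T, B3->F, B2->E, B1->T, B3->F, B2->E, B1->T, B3->F, B2->E, B1->F, B4->T, B7->T, B7->T, ...; hits B1=T, B1=F, B2=E, B3=F, B4=T, B7=T, B7=F, B8=F, B9=E, B10=T, B11=T
test 7 (s=6, t=4) fires B2->E, B1->T, B3->T, B2->E, B1->F, B4->F, B6->E, B5->T, B7->T, B7->T, B7->T, B7->T, B7->F, B9->E, ...; hits B1=T, B1=F, B2=E, B3=T, B4=F, B5=T, B6=E, B7=T, B7=F, B8=F, B9=E, B10=F, B11=T
test 8 (s=8, t=5) fires B2->E, B1->F, B4->F, B6->E, B5->F, B7->T, B7->T, B7->T, B7->T, B7->T, B7->T, B7->T, B7->F, B9->E, ...; hits B1=F, B2=E, B4=F, B5=F, B6=E, B7=T, B7=F, B8=F, B9=E, B10=F, B11=T
test 9 (s=2, t=4) fires B2->E, B1->T, B3->T, B2->E, B1->F, B4->F, B6->E, B5->T, B7->T, B7->T, B7->T, B7->T, B7->F, B9->E, ...; hits B1=T, B1=F, B2=E, B3=T, B4=F, B5=T, B6=E, B7=T, B7=F, B8=F, B9=E, B10=F, B11=F
test 10 (s=3, t=5) fires B2->E, B1->F, B4->F, B6->E, B5->F, B7->T, B7->T, B7->T, B7->T, B7->T, B7->T, B7->T, B7->F, B9->E, ...; hits B1=F, B2=E, B4=F, B5=F, B6=E, B7=T, B7=F, B8=F, B9=E, B10=F, B11=F
union over the pool: B1=T, B1=F, B2=E, B3=T, B3=F, B4=T, B4=F, B5=T, B5=F, B6=S, B6=E, B7=T, B7=F, B8=F, B9=S, B9=E, B10=T, B10=F, B11=T, B11=F
uncovered (2 of 22): B2=S, B8=T
Answer: 2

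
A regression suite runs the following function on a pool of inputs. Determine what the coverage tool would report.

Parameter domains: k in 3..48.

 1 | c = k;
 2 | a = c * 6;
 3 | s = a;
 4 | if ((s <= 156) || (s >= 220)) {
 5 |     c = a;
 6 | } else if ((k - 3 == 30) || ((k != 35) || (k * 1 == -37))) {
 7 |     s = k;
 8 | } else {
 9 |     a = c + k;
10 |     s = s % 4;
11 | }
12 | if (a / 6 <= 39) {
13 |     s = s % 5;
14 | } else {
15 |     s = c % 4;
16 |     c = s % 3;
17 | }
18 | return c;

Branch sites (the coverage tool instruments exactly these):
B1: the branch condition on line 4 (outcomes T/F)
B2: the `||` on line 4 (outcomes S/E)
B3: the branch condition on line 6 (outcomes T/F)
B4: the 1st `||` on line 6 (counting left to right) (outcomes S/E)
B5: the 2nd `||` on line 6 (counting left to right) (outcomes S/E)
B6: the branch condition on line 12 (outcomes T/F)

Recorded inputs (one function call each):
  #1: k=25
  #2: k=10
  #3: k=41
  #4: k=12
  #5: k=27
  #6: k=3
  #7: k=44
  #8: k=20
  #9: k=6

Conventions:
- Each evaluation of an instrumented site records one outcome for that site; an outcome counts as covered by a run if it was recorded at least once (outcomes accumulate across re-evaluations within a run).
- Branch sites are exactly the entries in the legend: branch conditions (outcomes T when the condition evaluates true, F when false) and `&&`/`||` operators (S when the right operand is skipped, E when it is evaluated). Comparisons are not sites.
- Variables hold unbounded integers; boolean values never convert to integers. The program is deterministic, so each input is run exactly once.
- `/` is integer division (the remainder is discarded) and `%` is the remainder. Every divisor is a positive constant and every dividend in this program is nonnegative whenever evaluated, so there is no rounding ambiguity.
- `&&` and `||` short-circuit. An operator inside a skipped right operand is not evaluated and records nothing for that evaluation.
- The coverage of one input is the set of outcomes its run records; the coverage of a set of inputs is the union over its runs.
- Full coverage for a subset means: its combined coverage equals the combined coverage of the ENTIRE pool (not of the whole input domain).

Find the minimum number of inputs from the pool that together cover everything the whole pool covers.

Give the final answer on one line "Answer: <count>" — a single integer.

run #1 (k=25) runs B2->S, B1->T, B6->T; records B1=T, B2=S, B6=T
run #2 (k=10) runs B2->S, B1->T, B6->T; records B1=T, B2=S, B6=T
run #3 (k=41) runs B2->E, B1->T, B6->F; records B1=T, B2=E, B6=F
run #4 (k=12) runs B2->S, B1->T, B6->T; records B1=T, B2=S, B6=T
run #5 (k=27) runs B2->E, B1->F, B4->E, B5->S, B3->T, B6->T; records B1=F, B2=E, B3=T, B4=E, B5=S, B6=T
run #6 (k=3) runs B2->S, B1->T, B6->T; records B1=T, B2=S, B6=T
run #7 (k=44) runs B2->E, B1->T, B6->F; records B1=T, B2=E, B6=F
run #8 (k=20) runs B2->S, B1->T, B6->T; records B1=T, B2=S, B6=T
run #9 (k=6) runs B2->S, B1->T, B6->T; records B1=T, B2=S, B6=T
union over all inputs: B1=T, B1=F, B2=S, B2=E, B3=T, B4=E, B5=S, B6=T, B6=F (9 outcomes)
no size-1 subset reaches all 9 outcomes (best union: 6/9)
no size-2 subset reaches all 9 outcomes (best union: 8/9)
the canonical winner is {1, 3, 5}: size 3, full 9-outcome coverage, earliest index list among size-3 covers

Answer: 3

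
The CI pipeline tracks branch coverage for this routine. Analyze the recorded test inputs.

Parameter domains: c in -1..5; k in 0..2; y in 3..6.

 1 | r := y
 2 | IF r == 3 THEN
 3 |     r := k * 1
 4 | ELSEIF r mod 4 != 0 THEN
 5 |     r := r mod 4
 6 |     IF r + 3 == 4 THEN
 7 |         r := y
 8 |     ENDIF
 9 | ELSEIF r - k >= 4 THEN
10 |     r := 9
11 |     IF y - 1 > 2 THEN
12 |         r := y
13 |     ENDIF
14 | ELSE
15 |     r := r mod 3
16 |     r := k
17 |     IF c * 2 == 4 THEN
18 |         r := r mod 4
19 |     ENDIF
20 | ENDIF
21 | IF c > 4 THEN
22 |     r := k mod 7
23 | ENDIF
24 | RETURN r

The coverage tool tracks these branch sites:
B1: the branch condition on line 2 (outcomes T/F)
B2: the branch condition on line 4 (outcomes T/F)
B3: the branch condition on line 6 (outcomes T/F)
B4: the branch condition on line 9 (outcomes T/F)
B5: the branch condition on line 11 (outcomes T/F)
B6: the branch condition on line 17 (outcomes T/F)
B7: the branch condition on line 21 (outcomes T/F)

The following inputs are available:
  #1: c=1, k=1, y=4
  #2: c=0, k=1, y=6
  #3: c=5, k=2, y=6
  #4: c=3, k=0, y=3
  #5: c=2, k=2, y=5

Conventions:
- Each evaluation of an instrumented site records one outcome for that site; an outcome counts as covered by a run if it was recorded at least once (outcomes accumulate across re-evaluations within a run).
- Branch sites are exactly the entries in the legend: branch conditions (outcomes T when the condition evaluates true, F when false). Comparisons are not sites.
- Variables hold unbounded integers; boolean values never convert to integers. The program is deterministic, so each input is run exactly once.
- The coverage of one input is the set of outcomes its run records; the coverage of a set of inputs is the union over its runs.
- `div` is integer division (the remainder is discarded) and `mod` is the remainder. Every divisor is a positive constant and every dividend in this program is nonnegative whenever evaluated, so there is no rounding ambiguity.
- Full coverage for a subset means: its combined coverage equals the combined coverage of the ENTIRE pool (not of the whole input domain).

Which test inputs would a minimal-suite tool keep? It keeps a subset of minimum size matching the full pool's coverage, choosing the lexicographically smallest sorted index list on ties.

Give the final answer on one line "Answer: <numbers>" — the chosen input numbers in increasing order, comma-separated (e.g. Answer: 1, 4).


run #1 (c=1, k=1, y=4) runs B1->F, B2->F, B4->F, B6->F, B7->F; records B1=F, B2=F, B4=F, B6=F, B7=F
run #2 (c=0, k=1, y=6) runs B1->F, B2->T, B3->F, B7->F; records B1=F, B2=T, B3=F, B7=F
run #3 (c=5, k=2, y=6) runs B1->F, B2->T, B3->F, B7->T; records B1=F, B2=T, B3=F, B7=T
run #4 (c=3, k=0, y=3) runs B1->T, B7->F; records B1=T, B7=F
run #5 (c=2, k=2, y=5) runs B1->F, B2->T, B3->T, B7->F; records B1=F, B2=T, B3=T, B7=F
union over all inputs: B1=T, B1=F, B2=T, B2=F, B3=T, B3=F, B4=F, B6=F, B7=T, B7=F (10 outcomes)
checked all size-1 subsets: none covers 10 outcomes (max 5/10)
checked all size-2 subsets: none covers 10 outcomes (max 8/10)
checked all size-3 subsets: none covers 10 outcomes (max 9/10)
the canonical winner is {1, 3, 4, 5}: size 4, full 10-outcome coverage, earliest index list among size-4 covers
Answer: 1, 3, 4, 5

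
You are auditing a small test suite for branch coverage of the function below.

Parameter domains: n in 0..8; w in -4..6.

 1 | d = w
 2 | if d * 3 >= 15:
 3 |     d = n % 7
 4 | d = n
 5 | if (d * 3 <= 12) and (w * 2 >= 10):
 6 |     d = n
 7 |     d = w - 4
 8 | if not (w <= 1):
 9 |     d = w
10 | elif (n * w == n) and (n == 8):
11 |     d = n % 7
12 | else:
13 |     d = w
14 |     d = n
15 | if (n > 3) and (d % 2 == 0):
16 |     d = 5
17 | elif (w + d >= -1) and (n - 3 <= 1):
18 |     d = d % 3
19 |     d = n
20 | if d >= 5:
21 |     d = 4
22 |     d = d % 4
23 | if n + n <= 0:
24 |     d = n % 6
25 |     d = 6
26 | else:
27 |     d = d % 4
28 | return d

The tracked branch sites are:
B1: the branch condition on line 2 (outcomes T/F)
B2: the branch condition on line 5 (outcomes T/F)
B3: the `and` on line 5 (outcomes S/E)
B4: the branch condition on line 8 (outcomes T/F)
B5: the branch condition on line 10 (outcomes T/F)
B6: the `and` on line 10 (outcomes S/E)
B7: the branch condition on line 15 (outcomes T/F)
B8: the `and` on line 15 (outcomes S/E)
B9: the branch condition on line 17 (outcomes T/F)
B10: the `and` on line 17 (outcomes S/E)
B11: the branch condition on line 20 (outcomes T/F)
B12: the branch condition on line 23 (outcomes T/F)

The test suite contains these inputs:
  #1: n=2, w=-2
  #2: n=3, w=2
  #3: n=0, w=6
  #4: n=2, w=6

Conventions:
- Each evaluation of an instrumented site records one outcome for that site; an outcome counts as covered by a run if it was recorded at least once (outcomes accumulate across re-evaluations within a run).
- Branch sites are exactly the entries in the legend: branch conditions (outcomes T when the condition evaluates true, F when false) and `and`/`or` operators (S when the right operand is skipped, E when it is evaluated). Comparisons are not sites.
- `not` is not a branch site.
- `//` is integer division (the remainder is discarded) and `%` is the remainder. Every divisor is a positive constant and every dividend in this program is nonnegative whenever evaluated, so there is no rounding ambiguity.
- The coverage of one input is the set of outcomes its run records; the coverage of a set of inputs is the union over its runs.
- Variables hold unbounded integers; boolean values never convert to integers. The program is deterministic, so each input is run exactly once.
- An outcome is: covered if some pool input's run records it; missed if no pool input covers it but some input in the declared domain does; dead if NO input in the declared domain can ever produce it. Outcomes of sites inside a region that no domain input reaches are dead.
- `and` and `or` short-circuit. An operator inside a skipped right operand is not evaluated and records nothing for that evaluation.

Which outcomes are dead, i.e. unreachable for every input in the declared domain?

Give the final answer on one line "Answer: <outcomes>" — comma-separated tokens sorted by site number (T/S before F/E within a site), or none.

sweeping the full domain (99 inputs) for each outcome:
  reachable outcomes have witnesses, e.g. B1=T (e.g. n=0, w=5), B1=F (e.g. n=0, w=-4), B2=T (e.g. n=0, w=5), B2=F (e.g. n=0, w=-4)

Answer: none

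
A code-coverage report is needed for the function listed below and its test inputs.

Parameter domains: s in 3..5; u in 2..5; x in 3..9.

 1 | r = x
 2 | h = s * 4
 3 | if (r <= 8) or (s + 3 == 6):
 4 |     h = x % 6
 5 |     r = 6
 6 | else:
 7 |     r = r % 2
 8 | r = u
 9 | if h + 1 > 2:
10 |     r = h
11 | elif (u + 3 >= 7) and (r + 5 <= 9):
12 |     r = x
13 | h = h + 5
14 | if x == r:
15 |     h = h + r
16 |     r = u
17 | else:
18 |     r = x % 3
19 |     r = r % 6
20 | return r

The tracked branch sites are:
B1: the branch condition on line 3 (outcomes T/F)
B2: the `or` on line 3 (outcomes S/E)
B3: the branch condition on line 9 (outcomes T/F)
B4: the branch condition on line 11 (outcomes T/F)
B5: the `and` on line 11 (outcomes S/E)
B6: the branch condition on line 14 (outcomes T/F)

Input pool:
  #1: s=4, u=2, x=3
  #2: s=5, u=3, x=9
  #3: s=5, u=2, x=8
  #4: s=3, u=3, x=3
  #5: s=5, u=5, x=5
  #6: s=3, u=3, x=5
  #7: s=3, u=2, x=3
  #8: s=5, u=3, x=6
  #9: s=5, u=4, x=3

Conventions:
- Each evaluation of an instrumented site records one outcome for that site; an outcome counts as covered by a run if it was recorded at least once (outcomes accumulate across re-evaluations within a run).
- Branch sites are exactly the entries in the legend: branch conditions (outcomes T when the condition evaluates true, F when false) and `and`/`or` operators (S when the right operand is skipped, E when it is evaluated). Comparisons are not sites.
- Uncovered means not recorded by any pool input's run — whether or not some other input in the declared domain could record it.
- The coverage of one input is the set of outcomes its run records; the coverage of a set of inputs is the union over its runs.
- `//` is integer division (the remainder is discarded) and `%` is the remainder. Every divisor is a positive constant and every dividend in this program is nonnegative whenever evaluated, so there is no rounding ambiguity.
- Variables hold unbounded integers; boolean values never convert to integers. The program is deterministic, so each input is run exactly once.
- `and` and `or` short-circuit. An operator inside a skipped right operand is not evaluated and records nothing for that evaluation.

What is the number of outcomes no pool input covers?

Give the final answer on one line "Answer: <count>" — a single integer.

input #1 (s=4, u=2, x=3): events B2->S, B1->T, B3->T, B6->T; covers B1=T, B2=S, B3=T, B6=T
input #2 (s=5, u=3, x=9): events B2->E, B1->F, B3->T, B6->F; covers B1=F, B2=E, B3=T, B6=F
input #3 (s=5, u=2, x=8): events B2->S, B1->T, B3->T, B6->F; covers B1=T, B2=S, B3=T, B6=F
input #4 (s=3, u=3, x=3): events B2->S, B1->T, B3->T, B6->T; covers B1=T, B2=S, B3=T, B6=T
input #5 (s=5, u=5, x=5): events B2->S, B1->T, B3->T, B6->T; covers B1=T, B2=S, B3=T, B6=T
input #6 (s=3, u=3, x=5): events B2->S, B1->T, B3->T, B6->T; covers B1=T, B2=S, B3=T, B6=T
input #7 (s=3, u=2, x=3): events B2->S, B1->T, B3->T, B6->T; covers B1=T, B2=S, B3=T, B6=T
input #8 (s=5, u=3, x=6): events B2->S, B1->T, B3->F, B5->S, B4->F, B6->F; covers B1=T, B2=S, B3=F, B4=F, B5=S, B6=F
input #9 (s=5, u=4, x=3): events B2->S, B1->T, B3->T, B6->T; covers B1=T, B2=S, B3=T, B6=T
union over the pool: B1=T, B1=F, B2=S, B2=E, B3=T, B3=F, B4=F, B5=S, B6=T, B6=F
uncovered (2 of 12): B4=T, B5=E

Answer: 2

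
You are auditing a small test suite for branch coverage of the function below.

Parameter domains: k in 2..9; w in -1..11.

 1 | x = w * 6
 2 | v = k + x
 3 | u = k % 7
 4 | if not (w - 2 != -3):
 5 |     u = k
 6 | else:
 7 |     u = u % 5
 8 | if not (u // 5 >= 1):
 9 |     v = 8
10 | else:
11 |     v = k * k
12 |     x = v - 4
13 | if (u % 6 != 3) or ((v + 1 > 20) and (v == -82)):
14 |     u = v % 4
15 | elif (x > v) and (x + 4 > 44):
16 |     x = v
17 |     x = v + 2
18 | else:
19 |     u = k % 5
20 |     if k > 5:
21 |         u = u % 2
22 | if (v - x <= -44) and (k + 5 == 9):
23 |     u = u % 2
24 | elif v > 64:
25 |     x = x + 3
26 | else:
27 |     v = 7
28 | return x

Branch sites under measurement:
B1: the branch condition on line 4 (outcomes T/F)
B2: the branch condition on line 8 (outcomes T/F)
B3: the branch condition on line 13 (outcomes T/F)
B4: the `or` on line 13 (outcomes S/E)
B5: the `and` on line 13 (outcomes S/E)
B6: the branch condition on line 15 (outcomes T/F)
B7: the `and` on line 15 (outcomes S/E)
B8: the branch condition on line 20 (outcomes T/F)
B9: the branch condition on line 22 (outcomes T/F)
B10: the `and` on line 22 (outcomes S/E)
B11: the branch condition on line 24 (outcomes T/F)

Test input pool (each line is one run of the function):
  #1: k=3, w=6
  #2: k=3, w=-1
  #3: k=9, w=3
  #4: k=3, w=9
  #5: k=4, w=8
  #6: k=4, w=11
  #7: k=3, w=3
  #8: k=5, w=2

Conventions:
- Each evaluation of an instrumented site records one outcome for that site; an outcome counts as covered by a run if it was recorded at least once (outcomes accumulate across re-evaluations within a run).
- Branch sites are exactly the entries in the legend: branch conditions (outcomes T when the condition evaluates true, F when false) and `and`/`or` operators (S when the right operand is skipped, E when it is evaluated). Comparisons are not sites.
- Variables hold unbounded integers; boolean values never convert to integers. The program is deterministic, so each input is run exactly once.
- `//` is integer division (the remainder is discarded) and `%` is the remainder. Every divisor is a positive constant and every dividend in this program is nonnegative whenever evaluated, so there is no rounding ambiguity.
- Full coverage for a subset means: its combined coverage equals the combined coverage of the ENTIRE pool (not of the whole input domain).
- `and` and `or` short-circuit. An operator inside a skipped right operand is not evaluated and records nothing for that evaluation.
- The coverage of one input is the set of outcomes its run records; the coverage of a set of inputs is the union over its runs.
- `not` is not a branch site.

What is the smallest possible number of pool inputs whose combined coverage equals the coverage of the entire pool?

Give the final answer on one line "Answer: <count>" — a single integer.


input #1, k=3, w=6: events B1->F, B2->T, B4->E, B5->S, B3->F, B7->E, B6->F, B8->F, B10->S, B9->F, B11->F; outcomes B1=F, B2=T, B3=F, B4=E, B5=S, B6=F, B7=E, B8=F, B9=F, B10=S, B11=F
input #2, k=3, w=-1: events B1->T, B2->T, B4->E, B5->S, B3->F, B7->S, B6->F, B8->F, B10->S, B9->F, B11->F; outcomes B1=T, B2=T, B3=F, B4=E, B5=S, B6=F, B7=S, B8=F, B9=F, B10=S, B11=F
input #3, k=9, w=3: events B1->F, B2->T, B4->S, B3->T, B10->S, B9->F, B11->F; outcomes B1=F, B2=T, B3=T, B4=S, B9=F, B10=S, B11=F
input #4, k=3, w=9: events B1->F, B2->T, B4->E, B5->S, B3->F, B7->E, B6->T, B10->S, B9->F, B11->F; outcomes B1=F, B2=T, B3=F, B4=E, B5=S, B6=T, B7=E, B9=F, B10=S, B11=F
input #5, k=4, w=8: events B1->F, B2->T, B4->S, B3->T, B10->S, B9->F, B11->F; outcomes B1=F, B2=T, B3=T, B4=S, B9=F, B10=S, B11=F
input #6, k=4, w=11: events B1->F, B2->T, B4->S, B3->T, B10->E, B9->T; outcomes B1=F, B2=T, B3=T, B4=S, B9=T, B10=E
input #7, k=3, w=3: events B1->F, B2->T, B4->E, B5->S, B3->F, B7->E, B6->F, B8->F, B10->S, B9->F, B11->F; outcomes B1=F, B2=T, B3=F, B4=E, B5=S, B6=F, B7=E, B8=F, B9=F, B10=S, B11=F
input #8, k=5, w=2: events B1->F, B2->T, B4->S, B3->T, B10->S, B9->F, B11->F; outcomes B1=F, B2=T, B3=T, B4=S, B9=F, B10=S, B11=F
together the pool reaches 18 outcomes: B1=T, B1=F, B2=T, B3=T, B3=F, B4=S, B4=E, B5=S, B6=T, B6=F, B7=S, B7=E, B8=F, B9=T, B9=F, B10=S, B10=E, B11=F
size 1 is not enough: best union over all size-1 subsets is 11/18
size 2 is not enough: best union over all size-2 subsets is 16/18
at size 3, {2, 4, 6} reaches all 18 outcomes; every lexicographically earlier size-3 subset fails
Answer: 3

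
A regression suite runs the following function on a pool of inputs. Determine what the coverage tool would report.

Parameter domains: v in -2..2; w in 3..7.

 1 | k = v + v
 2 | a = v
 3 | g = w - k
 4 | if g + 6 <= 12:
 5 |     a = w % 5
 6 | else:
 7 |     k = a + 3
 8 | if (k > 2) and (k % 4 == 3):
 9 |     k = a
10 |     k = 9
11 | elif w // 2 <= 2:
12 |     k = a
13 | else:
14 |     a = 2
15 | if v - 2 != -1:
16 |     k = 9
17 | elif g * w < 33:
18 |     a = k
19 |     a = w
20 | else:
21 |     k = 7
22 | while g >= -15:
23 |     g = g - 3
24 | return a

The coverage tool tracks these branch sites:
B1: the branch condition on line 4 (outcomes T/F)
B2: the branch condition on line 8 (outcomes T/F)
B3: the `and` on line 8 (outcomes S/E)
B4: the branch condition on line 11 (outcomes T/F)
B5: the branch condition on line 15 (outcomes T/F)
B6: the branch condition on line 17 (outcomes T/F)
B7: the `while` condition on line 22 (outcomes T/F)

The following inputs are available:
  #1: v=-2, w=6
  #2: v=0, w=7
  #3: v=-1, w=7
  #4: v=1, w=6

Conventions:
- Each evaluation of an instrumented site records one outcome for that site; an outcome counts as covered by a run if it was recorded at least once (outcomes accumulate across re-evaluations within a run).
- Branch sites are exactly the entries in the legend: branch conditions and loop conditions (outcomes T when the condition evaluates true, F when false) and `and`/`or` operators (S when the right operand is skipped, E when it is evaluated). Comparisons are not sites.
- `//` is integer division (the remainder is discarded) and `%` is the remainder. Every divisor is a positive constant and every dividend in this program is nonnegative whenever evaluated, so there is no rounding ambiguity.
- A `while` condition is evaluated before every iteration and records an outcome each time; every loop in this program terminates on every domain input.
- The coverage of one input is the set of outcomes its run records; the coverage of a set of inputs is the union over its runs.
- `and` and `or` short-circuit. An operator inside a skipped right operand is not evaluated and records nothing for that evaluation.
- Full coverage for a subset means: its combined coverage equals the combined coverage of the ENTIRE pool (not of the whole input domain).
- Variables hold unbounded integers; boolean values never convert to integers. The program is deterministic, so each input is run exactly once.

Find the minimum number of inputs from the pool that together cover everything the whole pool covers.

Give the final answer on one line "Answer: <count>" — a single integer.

test 1 (v=-2, w=6) fires B1->F, B3->S, B2->F, B4->F, B5->T, B7->T, B7->T, B7->T, B7->T, B7->T, B7->T, B7->T, B7->T, B7->T, ...; hits B1=F, B2=F, B3=S, B4=F, B5=T, B7=T, B7=F
test 2 (v=0, w=7) fires B1->F, B3->E, B2->T, B5->T, B7->T, B7->T, B7->T, B7->T, B7->T, B7->T, B7->T, B7->T, B7->F; hits B1=F, B2=T, B3=E, B5=T, B7=T, B7=F
test 3 (v=-1, w=7) fires B1->F, B3->S, B2->F, B4->F, B5->T, B7->T, B7->T, B7->T, B7->T, B7->T, B7->T, B7->T, B7->T, B7->T, ...; hits B1=F, B2=F, B3=S, B4=F, B5=T, B7=T, B7=F
test 4 (v=1, w=6) fires B1->T, B3->S, B2->F, B4->F, B5->F, B6->T, B7->T, B7->T, B7->T, B7->T, B7->T, B7->T, B7->T, B7->F; hits B1=T, B2=F, B3=S, B4=F, B5=F, B6=T, B7=T, B7=F
the full pool covers 12 outcomes: B1=T, B1=F, B2=T, B2=F, B3=S, B3=E, B4=F, B5=T, B5=F, B6=T, B7=T, B7=F
checked all size-1 subsets: none covers 12 outcomes (max 8/12)
at size 2, {2, 4} reaches all 12 outcomes; every lexicographically earlier size-2 subset fails

Answer: 2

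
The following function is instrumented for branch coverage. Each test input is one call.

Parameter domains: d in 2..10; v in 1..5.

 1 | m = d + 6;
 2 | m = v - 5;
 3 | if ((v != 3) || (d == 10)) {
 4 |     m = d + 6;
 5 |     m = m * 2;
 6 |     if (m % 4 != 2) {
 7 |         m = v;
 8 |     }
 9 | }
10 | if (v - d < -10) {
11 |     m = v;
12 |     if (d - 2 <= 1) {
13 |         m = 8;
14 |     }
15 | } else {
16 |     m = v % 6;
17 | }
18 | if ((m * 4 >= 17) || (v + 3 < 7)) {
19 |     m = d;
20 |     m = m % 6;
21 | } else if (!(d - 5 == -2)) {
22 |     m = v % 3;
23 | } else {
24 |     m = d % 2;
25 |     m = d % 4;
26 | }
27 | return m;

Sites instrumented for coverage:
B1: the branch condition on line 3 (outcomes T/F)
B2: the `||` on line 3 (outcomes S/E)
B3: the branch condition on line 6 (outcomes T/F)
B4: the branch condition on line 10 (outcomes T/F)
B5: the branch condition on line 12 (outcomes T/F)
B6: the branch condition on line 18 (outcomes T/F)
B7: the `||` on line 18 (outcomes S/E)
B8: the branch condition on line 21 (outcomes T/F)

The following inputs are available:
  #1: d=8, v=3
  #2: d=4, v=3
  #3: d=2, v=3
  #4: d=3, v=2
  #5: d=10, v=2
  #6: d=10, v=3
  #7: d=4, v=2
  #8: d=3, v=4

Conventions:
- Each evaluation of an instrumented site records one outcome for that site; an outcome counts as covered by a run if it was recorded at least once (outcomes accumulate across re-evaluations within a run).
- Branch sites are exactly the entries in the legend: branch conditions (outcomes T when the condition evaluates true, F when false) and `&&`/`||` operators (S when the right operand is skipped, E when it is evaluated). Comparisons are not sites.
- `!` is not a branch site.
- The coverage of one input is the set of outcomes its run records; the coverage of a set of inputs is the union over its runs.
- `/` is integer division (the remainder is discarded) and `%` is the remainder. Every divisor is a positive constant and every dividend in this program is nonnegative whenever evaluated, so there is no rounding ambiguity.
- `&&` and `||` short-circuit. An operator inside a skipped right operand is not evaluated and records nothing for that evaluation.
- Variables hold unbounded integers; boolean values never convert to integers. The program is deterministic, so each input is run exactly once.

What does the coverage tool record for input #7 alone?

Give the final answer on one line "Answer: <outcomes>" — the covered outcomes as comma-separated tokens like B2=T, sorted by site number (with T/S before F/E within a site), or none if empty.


Simulating input #7 (d=4, v=2) step by step:
  B2->S, B1->T, B3->T, B4->F, B7->E, B6->T
distinct outcomes covered: B1=T, B2=S, B3=T, B4=F, B6=T, B7=E
Answer: B1=T, B2=S, B3=T, B4=F, B6=T, B7=E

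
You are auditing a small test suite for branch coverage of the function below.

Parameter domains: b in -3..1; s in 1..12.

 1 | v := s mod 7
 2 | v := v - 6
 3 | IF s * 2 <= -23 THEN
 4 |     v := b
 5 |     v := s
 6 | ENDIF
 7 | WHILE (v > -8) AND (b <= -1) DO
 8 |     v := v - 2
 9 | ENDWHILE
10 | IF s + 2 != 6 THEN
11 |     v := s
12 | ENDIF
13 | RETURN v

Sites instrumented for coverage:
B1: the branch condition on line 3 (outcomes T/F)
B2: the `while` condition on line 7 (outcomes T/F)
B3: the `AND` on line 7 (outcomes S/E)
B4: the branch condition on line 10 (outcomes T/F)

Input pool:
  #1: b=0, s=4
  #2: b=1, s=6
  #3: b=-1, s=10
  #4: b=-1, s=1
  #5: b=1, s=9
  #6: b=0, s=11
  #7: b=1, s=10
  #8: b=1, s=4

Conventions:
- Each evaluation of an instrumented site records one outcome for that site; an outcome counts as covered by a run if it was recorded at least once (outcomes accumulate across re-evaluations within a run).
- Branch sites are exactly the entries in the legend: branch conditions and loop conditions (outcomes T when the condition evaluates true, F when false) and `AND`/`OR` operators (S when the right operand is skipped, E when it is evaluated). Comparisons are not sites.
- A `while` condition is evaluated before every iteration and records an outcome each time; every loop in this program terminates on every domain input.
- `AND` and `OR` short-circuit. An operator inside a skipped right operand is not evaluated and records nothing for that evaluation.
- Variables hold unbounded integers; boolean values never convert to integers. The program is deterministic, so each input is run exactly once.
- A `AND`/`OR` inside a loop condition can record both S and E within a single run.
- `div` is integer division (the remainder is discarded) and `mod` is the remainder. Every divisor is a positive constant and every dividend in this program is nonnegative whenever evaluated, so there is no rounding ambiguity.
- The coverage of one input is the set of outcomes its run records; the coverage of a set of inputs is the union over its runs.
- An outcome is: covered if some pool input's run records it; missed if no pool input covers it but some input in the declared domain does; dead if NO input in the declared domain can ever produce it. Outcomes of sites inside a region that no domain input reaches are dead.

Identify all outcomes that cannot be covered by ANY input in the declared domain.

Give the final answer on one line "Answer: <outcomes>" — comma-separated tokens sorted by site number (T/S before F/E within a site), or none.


running all 60 domain inputs and tallying outcomes:
  B1=T: never recorded by any domain input -> dead
  reachable outcomes have witnesses, e.g. B1=F (e.g. b=-3, s=1), B2=T (e.g. b=-3, s=1), B2=F (e.g. b=-3, s=1), B3=S (e.g. b=-3, s=1)
Answer: B1=T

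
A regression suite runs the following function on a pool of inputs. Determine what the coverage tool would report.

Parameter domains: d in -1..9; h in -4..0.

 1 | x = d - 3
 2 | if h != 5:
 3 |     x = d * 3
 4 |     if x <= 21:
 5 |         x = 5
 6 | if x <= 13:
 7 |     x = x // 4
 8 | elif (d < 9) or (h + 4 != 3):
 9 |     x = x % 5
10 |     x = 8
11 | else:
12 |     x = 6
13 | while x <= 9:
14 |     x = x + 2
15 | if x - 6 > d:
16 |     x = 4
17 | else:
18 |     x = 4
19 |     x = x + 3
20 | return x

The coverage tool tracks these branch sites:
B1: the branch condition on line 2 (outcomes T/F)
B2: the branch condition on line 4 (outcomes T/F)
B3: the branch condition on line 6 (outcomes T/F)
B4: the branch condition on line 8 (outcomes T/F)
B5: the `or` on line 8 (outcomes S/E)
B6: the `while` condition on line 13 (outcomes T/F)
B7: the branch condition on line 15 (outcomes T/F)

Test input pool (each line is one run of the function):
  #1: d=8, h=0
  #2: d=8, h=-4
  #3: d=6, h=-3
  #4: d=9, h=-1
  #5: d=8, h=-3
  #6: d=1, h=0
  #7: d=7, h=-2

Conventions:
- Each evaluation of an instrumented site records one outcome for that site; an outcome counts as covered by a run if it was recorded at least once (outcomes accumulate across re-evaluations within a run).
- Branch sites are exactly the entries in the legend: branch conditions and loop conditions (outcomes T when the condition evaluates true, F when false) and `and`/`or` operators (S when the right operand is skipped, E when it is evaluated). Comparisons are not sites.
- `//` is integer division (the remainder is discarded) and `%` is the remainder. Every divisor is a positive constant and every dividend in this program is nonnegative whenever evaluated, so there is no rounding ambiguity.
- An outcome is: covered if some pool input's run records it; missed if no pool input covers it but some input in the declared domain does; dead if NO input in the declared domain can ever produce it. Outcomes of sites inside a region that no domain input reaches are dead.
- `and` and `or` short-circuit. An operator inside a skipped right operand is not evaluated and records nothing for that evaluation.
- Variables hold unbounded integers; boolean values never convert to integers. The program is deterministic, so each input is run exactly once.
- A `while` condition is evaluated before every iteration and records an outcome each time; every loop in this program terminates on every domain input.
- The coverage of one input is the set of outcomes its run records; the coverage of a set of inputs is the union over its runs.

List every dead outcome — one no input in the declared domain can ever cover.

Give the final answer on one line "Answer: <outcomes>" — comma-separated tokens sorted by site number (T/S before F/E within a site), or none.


running all 55 domain inputs and tallying outcomes:
  B1=F: never recorded by any domain input -> dead
  reachable outcomes have witnesses, e.g. B1=T (e.g. d=-1, h=-4), B2=T (e.g. d=-1, h=-4), B2=F (e.g. d=8, h=-4), B3=T (e.g. d=-1, h=-4)
Answer: B1=F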